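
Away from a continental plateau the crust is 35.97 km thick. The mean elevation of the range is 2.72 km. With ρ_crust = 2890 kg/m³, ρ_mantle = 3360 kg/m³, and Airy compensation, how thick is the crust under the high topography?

Root depth r = h ρ_c / (ρ_m − ρ_c) = 2.72 km × 2890 / 470 = 16.73 km.
Total thickness = T + h + r = 35.97 km + 2.72 km + 16.73 km = 55.4 km.

55.4 km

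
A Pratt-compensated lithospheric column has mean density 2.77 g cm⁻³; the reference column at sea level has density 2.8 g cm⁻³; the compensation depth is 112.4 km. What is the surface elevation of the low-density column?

ρ_ref D = ρ (D + h) → h = D (ρ_ref − ρ)/ρ.
h = 112.4 km × (2.8 − 2.77)/2.77 = 1.22 km.

1.22 km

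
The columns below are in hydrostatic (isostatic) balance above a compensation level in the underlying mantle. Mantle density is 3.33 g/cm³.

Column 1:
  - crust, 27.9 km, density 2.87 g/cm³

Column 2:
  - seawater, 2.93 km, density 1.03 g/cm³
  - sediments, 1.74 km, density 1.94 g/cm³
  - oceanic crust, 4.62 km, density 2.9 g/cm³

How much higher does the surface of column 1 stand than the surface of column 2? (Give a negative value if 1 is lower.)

For any compensation level in the mantle, the mantle terms cancel and isostasy reduces to e = (Σt_1 − Σt_2) − (Σ(ρt)_1 − Σ(ρt)_2) / ρ_m.
Σt_1 = 27.9 km; Σt_2 = 9.29 km; Σ(ρt)_1 = 80.073; Σ(ρt)_2 = 19.7915 (in km·g/cm³).
e = (27.9 − 9.29) − (80.073 − 19.7915) / 3.33 = 0.507 km.

0.507 km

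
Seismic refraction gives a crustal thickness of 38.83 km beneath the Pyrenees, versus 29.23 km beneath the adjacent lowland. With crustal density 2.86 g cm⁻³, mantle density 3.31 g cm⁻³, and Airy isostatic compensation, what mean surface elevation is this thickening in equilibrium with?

1.31 km

Excess crust Δ = 38.83 km − 29.23 km = 9.6 km, split between elevation h and root r with h + r = Δ.
Airy balance ρ_c h = (ρ_m − ρ_c) r gives r = h ρ_c/(ρ_m − ρ_c), so h (1 + ρ_c/(ρ_m − ρ_c)) = Δ, i.e. h = Δ (ρ_m − ρ_c)/ρ_m.
h = 9.6 km × 0.45/3.31 = 1.31 km.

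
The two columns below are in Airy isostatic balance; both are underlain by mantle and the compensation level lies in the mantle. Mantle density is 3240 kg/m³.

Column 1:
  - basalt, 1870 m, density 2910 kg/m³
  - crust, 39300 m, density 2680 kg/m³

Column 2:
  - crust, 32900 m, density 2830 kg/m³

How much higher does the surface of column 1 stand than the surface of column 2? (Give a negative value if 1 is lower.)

For any compensation level in the mantle, the mantle terms cancel and isostasy reduces to e = (Σt_1 − Σt_2) − (Σ(ρt)_1 − Σ(ρt)_2) / ρ_m.
Σt_1 = 41170 m; Σt_2 = 32900 m; Σ(ρt)_1 = 110765700; Σ(ρt)_2 = 93107000 (in m·kg/m³).
e = (41170 − 32900) − (110765700 − 93107000) / 3240 = 2820 m.

2820 m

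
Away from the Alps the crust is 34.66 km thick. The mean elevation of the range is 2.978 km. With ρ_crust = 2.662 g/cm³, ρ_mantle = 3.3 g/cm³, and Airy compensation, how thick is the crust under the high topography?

50.1 km

Root depth r = h ρ_c / (ρ_m − ρ_c) = 2.978 km × 2.662 / 0.638 = 12.43 km.
Total thickness = T + h + r = 34.66 km + 2.978 km + 12.43 km = 50.1 km.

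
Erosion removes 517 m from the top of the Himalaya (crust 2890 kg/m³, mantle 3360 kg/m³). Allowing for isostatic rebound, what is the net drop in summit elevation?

72.3 m

Rebound u = e ρ_c/ρ_m = 517 m × 2890/3360 = 444.7 m.
Net surface drop = e − u = 517 m − 444.7 m = e (ρ_m − ρ_c)/ρ_m = 72.3 m.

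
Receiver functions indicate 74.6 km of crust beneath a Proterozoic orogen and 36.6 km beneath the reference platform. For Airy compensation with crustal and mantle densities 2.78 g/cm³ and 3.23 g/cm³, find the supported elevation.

5.29 km

Excess crust Δ = 74.6 km − 36.6 km = 38 km, split between elevation h and root r with h + r = Δ.
Airy balance ρ_c h = (ρ_m − ρ_c) r gives r = h ρ_c/(ρ_m − ρ_c), so h (1 + ρ_c/(ρ_m − ρ_c)) = Δ, i.e. h = Δ (ρ_m − ρ_c)/ρ_m.
h = 38 km × 0.45/3.23 = 5.29 km.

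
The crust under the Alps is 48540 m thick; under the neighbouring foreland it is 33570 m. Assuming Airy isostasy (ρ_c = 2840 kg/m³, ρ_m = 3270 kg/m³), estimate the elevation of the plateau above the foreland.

Excess crust Δ = 48540 m − 33570 m = 14970 m, split between elevation h and root r with h + r = Δ.
Airy balance ρ_c h = (ρ_m − ρ_c) r gives r = h ρ_c/(ρ_m − ρ_c), so h (1 + ρ_c/(ρ_m − ρ_c)) = Δ, i.e. h = Δ (ρ_m − ρ_c)/ρ_m.
h = 14970 m × 430/3270 = 1970 m.

1970 m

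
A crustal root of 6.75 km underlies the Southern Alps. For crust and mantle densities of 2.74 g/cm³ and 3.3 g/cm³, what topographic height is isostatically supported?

By Archimedes' principle applied to the lithosphere: ρ_c h = (ρ_m − ρ_c) r.
h = r (ρ_m − ρ_c) / ρ_c = 6.75 km × (3.3 − 2.74) / 2.74 = 1.38 km.

1.38 km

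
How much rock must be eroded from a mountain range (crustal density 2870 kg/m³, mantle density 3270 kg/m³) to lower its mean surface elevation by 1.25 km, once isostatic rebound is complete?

10.2 km

Net drop Δ = e − u = e − e ρ_c/ρ_m = e (ρ_m − ρ_c)/ρ_m.
e = Δ ρ_m/(ρ_m − ρ_c) = 1.25 km × 3270/400 = 10.2 km.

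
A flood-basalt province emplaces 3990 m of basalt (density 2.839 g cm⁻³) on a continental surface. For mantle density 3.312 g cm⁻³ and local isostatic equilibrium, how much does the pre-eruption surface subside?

Subaerial loading: s = t ρ_load / ρ_m.
s = 3990 m × 2.839/3.312 = 3420 m.

3420 m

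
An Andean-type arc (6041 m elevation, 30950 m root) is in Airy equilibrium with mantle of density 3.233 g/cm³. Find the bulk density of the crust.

2.71 g/cm³

ρ_c h = (ρ_m − ρ_c) r → ρ_c (h + r) = ρ_m r → ρ_c = ρ_m r / (h + r).
ρ_c = 3.233 × 30950 m / (6041 m + 30950 m) = 2.71 g/cm³.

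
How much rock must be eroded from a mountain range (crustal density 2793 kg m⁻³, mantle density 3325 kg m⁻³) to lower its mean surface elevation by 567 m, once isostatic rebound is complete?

3540 m

Net drop Δ = e − u = e − e ρ_c/ρ_m = e (ρ_m − ρ_c)/ρ_m.
e = Δ ρ_m/(ρ_m − ρ_c) = 567 m × 3325/532 = 3540 m.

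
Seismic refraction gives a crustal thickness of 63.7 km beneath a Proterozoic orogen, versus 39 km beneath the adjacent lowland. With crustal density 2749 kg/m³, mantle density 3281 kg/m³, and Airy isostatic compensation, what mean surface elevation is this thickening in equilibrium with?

4 km

Excess crust Δ = 63.7 km − 39 km = 24.7 km, split between elevation h and root r with h + r = Δ.
Airy balance ρ_c h = (ρ_m − ρ_c) r gives r = h ρ_c/(ρ_m − ρ_c), so h (1 + ρ_c/(ρ_m − ρ_c)) = Δ, i.e. h = Δ (ρ_m − ρ_c)/ρ_m.
h = 24.7 km × 532/3281 = 4 km.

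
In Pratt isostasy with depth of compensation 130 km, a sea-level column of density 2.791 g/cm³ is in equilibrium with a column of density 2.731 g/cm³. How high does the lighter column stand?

2.86 km

ρ_ref D = ρ (D + h) → h = D (ρ_ref − ρ)/ρ.
h = 130 km × (2.791 − 2.731)/2.731 = 2.86 km.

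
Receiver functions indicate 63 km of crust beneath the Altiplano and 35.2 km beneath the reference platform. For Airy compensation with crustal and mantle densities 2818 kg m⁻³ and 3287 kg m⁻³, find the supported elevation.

Excess crust Δ = 63 km − 35.2 km = 27.8 km, split between elevation h and root r with h + r = Δ.
Airy balance ρ_c h = (ρ_m − ρ_c) r gives r = h ρ_c/(ρ_m − ρ_c), so h (1 + ρ_c/(ρ_m − ρ_c)) = Δ, i.e. h = Δ (ρ_m − ρ_c)/ρ_m.
h = 27.8 km × 469/3287 = 3.97 km.

3.97 km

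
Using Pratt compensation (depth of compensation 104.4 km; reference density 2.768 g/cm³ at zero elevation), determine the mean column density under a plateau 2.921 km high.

Pratt balance: ρ_ref D = ρ (D + h).
ρ = ρ_ref D/(D + h) = 2.768 × 104.4 km/(104.4 km + 2.921 km) = 2.69 g/cm³.

2.69 g/cm³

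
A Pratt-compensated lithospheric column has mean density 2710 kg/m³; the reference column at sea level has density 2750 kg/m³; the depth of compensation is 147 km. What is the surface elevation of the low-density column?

2.17 km

ρ_ref D = ρ (D + h) → h = D (ρ_ref − ρ)/ρ.
h = 147 km × (2750 − 2710)/2710 = 2.17 km.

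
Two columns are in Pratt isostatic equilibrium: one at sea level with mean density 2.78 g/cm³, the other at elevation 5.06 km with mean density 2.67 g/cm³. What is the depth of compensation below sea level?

ρ_ref D = ρ (D + h) → D (ρ_ref − ρ) = ρ h.
D = ρ h/(ρ_ref − ρ) = 2.67 × 5.06 km/(2.78 − 2.67) = 123 km.

123 km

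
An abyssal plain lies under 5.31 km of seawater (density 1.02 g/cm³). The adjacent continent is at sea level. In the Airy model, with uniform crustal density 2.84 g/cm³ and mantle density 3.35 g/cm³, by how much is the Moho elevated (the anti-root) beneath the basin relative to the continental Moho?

Equating mass per unit area of the two columns: replacing crust with seawater at the top is compensated by replacing crust with mantle at the base: d (ρ_c − ρ_w) = a (ρ_m − ρ_c).
a = d (ρ_c − ρ_w)/(ρ_m − ρ_c) = 5.31 km × 1.82/0.51 = 18.9 km.

18.9 km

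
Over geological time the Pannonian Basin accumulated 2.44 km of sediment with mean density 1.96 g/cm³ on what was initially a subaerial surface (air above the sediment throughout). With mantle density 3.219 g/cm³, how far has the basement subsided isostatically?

Subaerial load: s = t ρ_sed / ρ_m = 2.44 km × 1.96/3.219 = 1.49 km.

1.49 km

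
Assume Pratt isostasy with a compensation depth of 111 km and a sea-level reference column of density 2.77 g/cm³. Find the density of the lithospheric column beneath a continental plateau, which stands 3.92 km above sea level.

Pratt balance: ρ_ref D = ρ (D + h).
ρ = ρ_ref D/(D + h) = 2.77 × 111 km/(111 km + 3.92 km) = 2.68 g/cm³.

2.68 g/cm³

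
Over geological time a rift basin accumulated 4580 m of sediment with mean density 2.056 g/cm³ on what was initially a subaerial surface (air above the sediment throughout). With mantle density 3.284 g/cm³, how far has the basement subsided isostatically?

Subaerial load: s = t ρ_sed / ρ_m = 4580 m × 2.056/3.284 = 2870 m.

2870 m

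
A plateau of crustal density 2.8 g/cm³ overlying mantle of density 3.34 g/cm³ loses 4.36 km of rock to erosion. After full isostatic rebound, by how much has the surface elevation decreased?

0.705 km

Rebound u = e ρ_c/ρ_m = 4.36 km × 2.8/3.34 = 3.655 km.
Net surface drop = e − u = 4.36 km − 3.655 km = e (ρ_m − ρ_c)/ρ_m = 0.705 km.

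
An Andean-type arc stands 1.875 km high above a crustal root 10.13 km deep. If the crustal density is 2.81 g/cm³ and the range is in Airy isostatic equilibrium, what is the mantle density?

Airy balance: ρ_c h = (ρ_m − ρ_c) r → ρ_m = ρ_c (1 + h/r).
ρ_m = 2.81 × (1 + 1.875 km/10.13 km) = 3.33 g/cm³.

3.33 g/cm³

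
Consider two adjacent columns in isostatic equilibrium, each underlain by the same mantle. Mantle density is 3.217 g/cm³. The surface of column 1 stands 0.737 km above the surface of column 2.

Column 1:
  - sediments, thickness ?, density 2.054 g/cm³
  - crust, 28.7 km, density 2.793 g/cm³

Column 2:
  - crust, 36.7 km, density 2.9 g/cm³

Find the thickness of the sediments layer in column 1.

Take the compensation level at the base of the deeper column (depth z_c below the surface of column 1) and equate Σ ρ_i t_i down to z_c; mantle fills any gap and the z_c terms cancel.
Column 1: x×2.054 + 28.7×2.793 + (z_c − 28.7 − x)×3.217
Column 2: 0.737×0 + 36.7×2.9 + (z_c − 0.737 − 36.7)×3.217
The z_c×3.217 term appears on both sides and cancels. Collect the known terms of each column as K = Σ(ρt)_known − 3.217 × (depth of known layers): K_1 = 80.1591 − 3.217×28.7 = −12.1688; K_2 = 106.43 − 3.217×(0.737 + 36.7) = −14.004829.
Balance: K_1 − x×(3.217 − 2.054) = K_2, so x = (K_1 − K_2)/(3.217 − 2.054) = 1.83603/1.163 = 1.58 km.

1.58 km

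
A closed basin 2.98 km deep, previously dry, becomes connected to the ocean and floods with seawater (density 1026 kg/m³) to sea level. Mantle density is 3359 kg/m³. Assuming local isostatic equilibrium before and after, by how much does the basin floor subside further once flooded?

1.31 km

After flooding the water column is d + s deep. Its weight must equal the weight of mantle displaced by the extra subsidence s: (d + s) ρ_w = s ρ_m.
s = d ρ_w / (ρ_m − ρ_w) = 2.98 km × 1026/(3359 − 1026) = 1.31 km.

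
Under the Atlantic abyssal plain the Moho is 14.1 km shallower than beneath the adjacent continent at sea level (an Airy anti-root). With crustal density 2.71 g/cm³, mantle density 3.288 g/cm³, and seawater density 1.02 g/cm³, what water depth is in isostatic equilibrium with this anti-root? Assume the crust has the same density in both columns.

4.82 km

Replacing a thickness d of crust by seawater at the top must be balanced by replacing crust with mantle at the base: d (ρ_c − ρ_w) = a (ρ_m − ρ_c).
d = a (ρ_m − ρ_c)/(ρ_c − ρ_w) = 14.1 km × 0.578/1.69 = 4.82 km.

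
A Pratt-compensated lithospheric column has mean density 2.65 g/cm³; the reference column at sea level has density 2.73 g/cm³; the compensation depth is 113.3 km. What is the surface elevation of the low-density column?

ρ_ref D = ρ (D + h) → h = D (ρ_ref − ρ)/ρ.
h = 113.3 km × (2.73 − 2.65)/2.65 = 3.42 km.

3.42 km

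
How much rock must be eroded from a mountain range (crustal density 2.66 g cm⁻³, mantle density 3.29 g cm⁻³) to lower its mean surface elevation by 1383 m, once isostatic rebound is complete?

7220 m

Net drop Δ = e − u = e − e ρ_c/ρ_m = e (ρ_m − ρ_c)/ρ_m.
e = Δ ρ_m/(ρ_m − ρ_c) = 1383 m × 3.29/0.63 = 7220 m.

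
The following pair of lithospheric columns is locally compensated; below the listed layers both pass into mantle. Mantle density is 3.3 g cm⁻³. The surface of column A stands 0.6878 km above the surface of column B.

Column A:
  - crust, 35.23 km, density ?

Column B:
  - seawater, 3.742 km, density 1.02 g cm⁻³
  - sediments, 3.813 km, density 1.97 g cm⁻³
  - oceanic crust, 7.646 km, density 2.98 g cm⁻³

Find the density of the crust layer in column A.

2.78 g cm⁻³

Take the compensation level at the base of the deeper column (depth z_c below the surface of column A) and equate Σ ρ_i t_i down to z_c; mantle fills any gap and the z_c terms cancel.
Column A: 35.23×ρ + (z_c − 35.23)×3.3
Column B: 0.6878×0 + 3.742×1.02 + 3.813×1.97 + 7.646×2.98 + (z_c − 0.6878 − 15.201)×3.3
The z_c×3.3 term appears on both sides and cancels. Collect the known terms of each column as K = Σ(ρt)_known − 3.3 × (depth of known layers): K_A = 0 − 3.3×35.23 = −116.259; K_B = 34.11353 − 3.3×(0.6878 + 15.201) = −18.31951.
Balance: K_A + 35.23×ρ = K_B, so ρ = (K_B − K_A)/35.23 = 97.9395/35.23 = 2.78 g cm⁻³.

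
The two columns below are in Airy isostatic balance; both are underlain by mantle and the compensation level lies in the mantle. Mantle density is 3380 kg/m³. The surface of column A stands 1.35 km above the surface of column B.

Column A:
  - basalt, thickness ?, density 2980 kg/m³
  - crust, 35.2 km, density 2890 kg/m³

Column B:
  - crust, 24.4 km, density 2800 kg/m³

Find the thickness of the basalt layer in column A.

3.67 km

Take the compensation level at the base of the deeper column (depth z_c below the surface of column A) and equate Σ ρ_i t_i down to z_c; mantle fills any gap and the z_c terms cancel.
Column A: x×2980 + 35.2×2890 + (z_c − 35.2 − x)×3380
Column B: 1.35×0 + 24.4×2800 + (z_c − 1.35 − 24.4)×3380
The z_c×3380 term appears on both sides and cancels. Collect the known terms of each column as K = Σ(ρt)_known − 3380 × (depth of known layers): K_A = 101728 − 3380×35.2 = −17248; K_B = 68320 − 3380×(1.35 + 24.4) = −18715.
Balance: K_A − x×(3380 − 2980) = K_B, so x = (K_A − K_B)/(3380 − 2980) = 1467/400 = 3.67 km.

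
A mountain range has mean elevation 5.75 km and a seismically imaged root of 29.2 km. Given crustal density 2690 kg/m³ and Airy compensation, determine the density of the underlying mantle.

3220 kg/m³

Airy balance: ρ_c h = (ρ_m − ρ_c) r → ρ_m = ρ_c (1 + h/r).
ρ_m = 2690 × (1 + 5.75 km/29.2 km) = 3220 kg/m³.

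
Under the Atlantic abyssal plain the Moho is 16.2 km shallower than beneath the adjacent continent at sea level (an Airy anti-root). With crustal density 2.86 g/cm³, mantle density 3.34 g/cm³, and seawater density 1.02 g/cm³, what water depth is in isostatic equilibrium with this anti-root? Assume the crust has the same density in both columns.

Replacing a thickness d of crust by seawater at the top must be balanced by replacing crust with mantle at the base: d (ρ_c − ρ_w) = a (ρ_m − ρ_c).
d = a (ρ_m − ρ_c)/(ρ_c − ρ_w) = 16.2 km × 0.48/1.84 = 4.23 km.

4.23 km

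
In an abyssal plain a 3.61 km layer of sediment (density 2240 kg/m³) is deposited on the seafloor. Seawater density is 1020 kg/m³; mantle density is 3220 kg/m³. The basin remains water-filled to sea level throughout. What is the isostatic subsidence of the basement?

2 km

Submarine loading: the sediment displaces seawater, and the subsidence is in turn flooded, so s (ρ_m − ρ_w) = t (ρ_sed − ρ_w).
s = 3.61 km × (2240 − 1020) / (3220 − 1020) = 2 km.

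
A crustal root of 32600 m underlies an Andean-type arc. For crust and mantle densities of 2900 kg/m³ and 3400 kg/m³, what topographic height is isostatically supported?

5620 m

By Archimedes' principle applied to the lithosphere: ρ_c h = (ρ_m − ρ_c) r.
h = r (ρ_m − ρ_c) / ρ_c = 32600 m × (3400 − 2900) / 2900 = 5620 m.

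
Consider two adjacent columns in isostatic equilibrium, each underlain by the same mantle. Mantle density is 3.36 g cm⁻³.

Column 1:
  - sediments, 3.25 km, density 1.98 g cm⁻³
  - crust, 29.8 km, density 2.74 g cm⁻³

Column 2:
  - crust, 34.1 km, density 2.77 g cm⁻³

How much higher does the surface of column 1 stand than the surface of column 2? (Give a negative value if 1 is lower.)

For any compensation level in the mantle, the mantle terms cancel and isostasy reduces to e = (Σt_1 − Σt_2) − (Σ(ρt)_1 − Σ(ρt)_2) / ρ_m.
Σt_1 = 33.05 km; Σt_2 = 34.1 km; Σ(ρt)_1 = 88.087; Σ(ρt)_2 = 94.457 (in km·g cm⁻³).
e = (33.05 − 34.1) − (88.087 − 94.457) / 3.36 = 0.846 km.

0.846 km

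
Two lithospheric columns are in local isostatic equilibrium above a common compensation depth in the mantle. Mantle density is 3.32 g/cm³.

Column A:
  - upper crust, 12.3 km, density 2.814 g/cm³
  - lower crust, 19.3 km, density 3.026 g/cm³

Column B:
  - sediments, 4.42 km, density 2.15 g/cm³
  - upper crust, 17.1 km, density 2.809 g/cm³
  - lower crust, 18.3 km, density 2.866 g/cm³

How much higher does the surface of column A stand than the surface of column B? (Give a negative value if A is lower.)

−3.11 km

For any compensation level in the mantle, the mantle terms cancel and isostasy reduces to e = (Σt_A − Σt_B) − (Σ(ρt)_A − Σ(ρt)_B) / ρ_m.
Σt_A = 31.6 km; Σt_B = 39.82 km; Σ(ρt)_A = 93.014; Σ(ρt)_B = 109.9847 (in km·g/cm³).
e = (31.6 − 39.82) − (93.014 − 109.9847) / 3.32 = −3.11 km.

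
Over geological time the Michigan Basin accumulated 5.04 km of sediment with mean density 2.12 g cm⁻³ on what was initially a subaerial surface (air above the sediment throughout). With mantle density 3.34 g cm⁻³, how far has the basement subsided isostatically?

Subaerial load: s = t ρ_sed / ρ_m = 5.04 km × 2.12/3.34 = 3.2 km.

3.2 km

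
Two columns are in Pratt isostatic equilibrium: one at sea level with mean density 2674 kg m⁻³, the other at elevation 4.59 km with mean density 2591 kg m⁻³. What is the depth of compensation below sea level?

ρ_ref D = ρ (D + h) → D (ρ_ref − ρ) = ρ h.
D = ρ h/(ρ_ref − ρ) = 2591 × 4.59 km/(2674 − 2591) = 143 km.

143 km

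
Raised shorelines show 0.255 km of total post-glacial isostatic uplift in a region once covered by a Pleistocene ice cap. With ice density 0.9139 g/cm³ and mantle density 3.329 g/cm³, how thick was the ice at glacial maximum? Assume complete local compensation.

u = t ρ_ice/ρ_m → t = u ρ_m/ρ_ice = 0.255 km × 3.329/0.9139 = 0.929 km.

0.929 km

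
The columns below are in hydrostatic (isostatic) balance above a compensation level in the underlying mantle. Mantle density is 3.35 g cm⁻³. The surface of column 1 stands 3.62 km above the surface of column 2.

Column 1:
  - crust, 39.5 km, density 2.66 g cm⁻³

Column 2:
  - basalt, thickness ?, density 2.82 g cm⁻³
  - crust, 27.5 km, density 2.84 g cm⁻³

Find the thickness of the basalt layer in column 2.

Take the compensation level at the base of the deeper column (depth z_c below the surface of column 1) and equate Σ ρ_i t_i down to z_c; mantle fills any gap and the z_c terms cancel.
Column 1: 39.5×2.66 + (z_c − 39.5)×3.35
Column 2: 3.62×0 + x×2.82 + 27.5×2.84 + (z_c − 3.62 − 27.5 − x)×3.35
The z_c×3.35 term appears on both sides and cancels. Collect the known terms of each column as K = Σ(ρt)_known − 3.35 × (depth of known layers): K_1 = 105.07 − 3.35×39.5 = −27.255; K_2 = 78.1 − 3.35×(3.62 + 27.5) = −26.152.
Balance: K_1 = K_2 − x×(3.35 − 2.82), so x = (K_2 − K_1)/(3.35 − 2.82) = 1.103/0.53 = 2.08 km.

2.08 km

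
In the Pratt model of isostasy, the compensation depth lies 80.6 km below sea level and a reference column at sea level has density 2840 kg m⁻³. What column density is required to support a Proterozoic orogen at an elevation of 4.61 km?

Pratt balance: ρ_ref D = ρ (D + h).
ρ = ρ_ref D/(D + h) = 2840 × 80.6 km/(80.6 km + 4.61 km) = 2690 kg m⁻³.

2690 kg m⁻³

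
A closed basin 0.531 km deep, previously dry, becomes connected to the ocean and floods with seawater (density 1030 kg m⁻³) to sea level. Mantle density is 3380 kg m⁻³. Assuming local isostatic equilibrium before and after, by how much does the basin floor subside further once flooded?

After flooding the water column is d + s deep. Its weight must equal the weight of mantle displaced by the extra subsidence s: (d + s) ρ_w = s ρ_m.
s = d ρ_w / (ρ_m − ρ_w) = 0.531 km × 1030/(3380 − 1030) = 0.233 km.

0.233 km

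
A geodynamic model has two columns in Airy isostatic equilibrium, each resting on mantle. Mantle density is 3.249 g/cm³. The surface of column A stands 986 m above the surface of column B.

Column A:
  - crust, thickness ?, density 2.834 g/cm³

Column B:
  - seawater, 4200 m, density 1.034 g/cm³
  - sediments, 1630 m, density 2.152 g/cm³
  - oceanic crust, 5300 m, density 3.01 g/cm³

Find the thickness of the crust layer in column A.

37500 m

Take the compensation level at the base of the deeper column (depth z_c below the surface of column A) and equate Σ ρ_i t_i down to z_c; mantle fills any gap and the z_c terms cancel.
Column A: x×2.834 + (z_c − 0 − x)×3.249
Column B: 986×0 + 4200×1.034 + 1630×2.152 + 5300×3.01 + (z_c − 986 − 11130)×3.249
The z_c×3.249 term appears on both sides and cancels. Collect the known terms of each column as K = Σ(ρt)_known − 3.249 × (depth of known layers): K_A = 0 − 3.249×0 = 0; K_B = 23803.56 − 3.249×(986 + 11130) = −15561.324.
Balance: K_A − x×(3.249 − 2.834) = K_B, so x = (K_A − K_B)/(3.249 − 2.834) = 15561.3/0.415 = 37500 m.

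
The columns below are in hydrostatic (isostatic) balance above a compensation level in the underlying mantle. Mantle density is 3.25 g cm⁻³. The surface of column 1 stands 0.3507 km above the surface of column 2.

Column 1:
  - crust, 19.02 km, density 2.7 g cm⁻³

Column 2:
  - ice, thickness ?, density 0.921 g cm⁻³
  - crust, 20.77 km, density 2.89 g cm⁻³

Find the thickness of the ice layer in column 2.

0.792 km

Take the compensation level at the base of the deeper column (depth z_c below the surface of column 1) and equate Σ ρ_i t_i down to z_c; mantle fills any gap and the z_c terms cancel.
Column 1: 19.02×2.7 + (z_c − 19.02)×3.25
Column 2: 0.3507×0 + x×0.921 + 20.77×2.89 + (z_c − 0.3507 − 20.77 − x)×3.25
The z_c×3.25 term appears on both sides and cancels. Collect the known terms of each column as K = Σ(ρt)_known − 3.25 × (depth of known layers): K_1 = 51.354 − 3.25×19.02 = −10.461; K_2 = 60.0253 − 3.25×(0.3507 + 20.77) = −8.616975.
Balance: K_1 = K_2 − x×(3.25 − 0.921), so x = (K_2 − K_1)/(3.25 − 0.921) = 1.84403/2.329 = 0.792 km.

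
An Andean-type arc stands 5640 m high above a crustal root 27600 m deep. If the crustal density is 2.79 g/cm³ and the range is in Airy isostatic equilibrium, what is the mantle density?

Airy balance: ρ_c h = (ρ_m − ρ_c) r → ρ_m = ρ_c (1 + h/r).
ρ_m = 2.79 × (1 + 5640 m/27600 m) = 3.36 g/cm³.

3.36 g/cm³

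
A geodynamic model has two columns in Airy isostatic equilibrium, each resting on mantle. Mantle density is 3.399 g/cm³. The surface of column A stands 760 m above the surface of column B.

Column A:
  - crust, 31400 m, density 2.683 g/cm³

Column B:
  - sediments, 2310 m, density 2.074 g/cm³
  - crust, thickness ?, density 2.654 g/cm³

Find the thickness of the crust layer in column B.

22600 m

Take the compensation level at the base of the deeper column (depth z_c below the surface of column A) and equate Σ ρ_i t_i down to z_c; mantle fills any gap and the z_c terms cancel.
Column A: 31400×2.683 + (z_c − 31400)×3.399
Column B: 760×0 + 2310×2.074 + x×2.654 + (z_c − 760 − 2310 − x)×3.399
The z_c×3.399 term appears on both sides and cancels. Collect the known terms of each column as K = Σ(ρt)_known − 3.399 × (depth of known layers): K_A = 84246.2 − 3.399×31400 = −22482.4; K_B = 4790.94 − 3.399×(760 + 2310) = −5643.99.
Balance: K_A = K_B − x×(3.399 − 2.654), so x = (K_B − K_A)/(3.399 − 2.654) = 16838.4/0.745 = 22600 m.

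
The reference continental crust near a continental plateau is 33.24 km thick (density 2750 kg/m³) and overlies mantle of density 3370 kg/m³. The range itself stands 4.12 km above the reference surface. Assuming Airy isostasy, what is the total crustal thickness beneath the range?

55.6 km

Root depth r = h ρ_c / (ρ_m − ρ_c) = 4.12 km × 2750 / 620 = 18.27 km.
Total thickness = T + h + r = 33.24 km + 4.12 km + 18.27 km = 55.6 km.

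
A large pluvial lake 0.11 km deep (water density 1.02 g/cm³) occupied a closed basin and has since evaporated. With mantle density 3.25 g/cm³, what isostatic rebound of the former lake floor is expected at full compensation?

0.0345 km

u = d ρ_w/ρ_m = 0.11 km × 1.02/3.25 = 0.0345 km.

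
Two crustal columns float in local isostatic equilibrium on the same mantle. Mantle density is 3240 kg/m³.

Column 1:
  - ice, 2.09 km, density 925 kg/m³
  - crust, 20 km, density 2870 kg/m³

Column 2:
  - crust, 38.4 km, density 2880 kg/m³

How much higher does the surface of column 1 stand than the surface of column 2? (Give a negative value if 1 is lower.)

For any compensation level in the mantle, the mantle terms cancel and isostasy reduces to e = (Σt_1 − Σt_2) − (Σ(ρt)_1 − Σ(ρt)_2) / ρ_m.
Σt_1 = 22.09 km; Σt_2 = 38.4 km; Σ(ρt)_1 = 59333.25; Σ(ρt)_2 = 110592 (in km·kg/m³).
e = (22.09 − 38.4) − (59333.25 − 110592) / 3240 = −0.489 km.

−0.489 km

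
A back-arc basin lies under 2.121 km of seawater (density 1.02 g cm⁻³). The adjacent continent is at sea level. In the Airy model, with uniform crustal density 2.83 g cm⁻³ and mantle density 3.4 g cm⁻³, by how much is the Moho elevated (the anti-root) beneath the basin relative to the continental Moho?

By Archimedes' principle applied to the lithosphere: replacing crust with seawater at the top is compensated by replacing crust with mantle at the base: d (ρ_c − ρ_w) = a (ρ_m − ρ_c).
a = d (ρ_c − ρ_w)/(ρ_m − ρ_c) = 2.121 km × 1.81/0.57 = 6.74 km.

6.74 km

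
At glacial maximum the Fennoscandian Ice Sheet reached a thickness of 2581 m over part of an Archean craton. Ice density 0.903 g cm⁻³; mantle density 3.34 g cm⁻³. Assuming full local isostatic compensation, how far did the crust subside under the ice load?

Isostatic balance requires: the ice load ρ_ice t is balanced by mantle displaced below, ρ_m s.
s = t ρ_ice / ρ_m = 2581 m × 0.903/3.34 = 698 m.

698 m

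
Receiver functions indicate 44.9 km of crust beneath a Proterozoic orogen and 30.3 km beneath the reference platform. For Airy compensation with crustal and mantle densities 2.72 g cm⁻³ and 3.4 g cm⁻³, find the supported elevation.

Excess crust Δ = 44.9 km − 30.3 km = 14.6 km, split between elevation h and root r with h + r = Δ.
Airy balance ρ_c h = (ρ_m − ρ_c) r gives r = h ρ_c/(ρ_m − ρ_c), so h (1 + ρ_c/(ρ_m − ρ_c)) = Δ, i.e. h = Δ (ρ_m − ρ_c)/ρ_m.
h = 14.6 km × 0.68/3.4 = 2.92 km.

2.92 km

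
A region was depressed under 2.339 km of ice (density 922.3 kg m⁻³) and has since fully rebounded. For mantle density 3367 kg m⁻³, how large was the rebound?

Removing the load lets mantle flow back in; uplift u satisfies ρ_ice t = ρ_m u.
u = t ρ_ice/ρ_m = 2.339 km × 922.3/3367 = 0.641 km.

0.641 km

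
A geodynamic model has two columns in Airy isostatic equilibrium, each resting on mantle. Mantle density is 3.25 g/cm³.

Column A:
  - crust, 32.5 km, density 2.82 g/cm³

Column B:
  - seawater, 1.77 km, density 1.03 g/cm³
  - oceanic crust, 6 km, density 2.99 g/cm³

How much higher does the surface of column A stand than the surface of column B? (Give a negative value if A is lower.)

2.61 km

For any compensation level in the mantle, the mantle terms cancel and isostasy reduces to e = (Σt_A − Σt_B) − (Σ(ρt)_A − Σ(ρt)_B) / ρ_m.
Σt_A = 32.5 km; Σt_B = 7.77 km; Σ(ρt)_A = 91.65; Σ(ρt)_B = 19.7631 (in km·g/cm³).
e = (32.5 − 7.77) − (91.65 − 19.7631) / 3.25 = 2.61 km.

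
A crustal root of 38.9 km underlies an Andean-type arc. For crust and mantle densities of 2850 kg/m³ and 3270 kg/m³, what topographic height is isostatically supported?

Balancing pressure at the compensation depth: ρ_c h = (ρ_m − ρ_c) r.
h = r (ρ_m − ρ_c) / ρ_c = 38.9 km × (3270 − 2850) / 2850 = 5.73 km.

5.73 km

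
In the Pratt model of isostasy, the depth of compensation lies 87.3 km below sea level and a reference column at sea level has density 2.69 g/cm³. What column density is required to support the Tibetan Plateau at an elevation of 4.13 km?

2.57 g/cm³

Pratt balance: ρ_ref D = ρ (D + h).
ρ = ρ_ref D/(D + h) = 2.69 × 87.3 km/(87.3 km + 4.13 km) = 2.57 g/cm³.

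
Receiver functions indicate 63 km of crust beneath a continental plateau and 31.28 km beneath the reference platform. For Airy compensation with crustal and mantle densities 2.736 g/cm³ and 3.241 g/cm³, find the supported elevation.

Excess crust Δ = 63 km − 31.28 km = 31.72 km, split between elevation h and root r with h + r = Δ.
Airy balance ρ_c h = (ρ_m − ρ_c) r gives r = h ρ_c/(ρ_m − ρ_c), so h (1 + ρ_c/(ρ_m − ρ_c)) = Δ, i.e. h = Δ (ρ_m − ρ_c)/ρ_m.
h = 31.72 km × 0.505/3.241 = 4.94 km.

4.94 km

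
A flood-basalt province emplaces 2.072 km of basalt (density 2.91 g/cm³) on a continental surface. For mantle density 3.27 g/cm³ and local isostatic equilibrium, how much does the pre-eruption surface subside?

1.84 km

Subaerial loading: s = t ρ_load / ρ_m.
s = 2.072 km × 2.91/3.27 = 1.84 km.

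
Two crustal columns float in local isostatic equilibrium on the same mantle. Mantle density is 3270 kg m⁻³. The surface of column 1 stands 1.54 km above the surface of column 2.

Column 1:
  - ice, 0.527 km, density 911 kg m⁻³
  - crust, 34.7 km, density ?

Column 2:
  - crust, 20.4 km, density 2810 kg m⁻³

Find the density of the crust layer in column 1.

2890 kg m⁻³

Take the compensation level at the base of the deeper column (depth z_c below the surface of column 1) and equate Σ ρ_i t_i down to z_c; mantle fills any gap and the z_c terms cancel.
Column 1: 0.527×911 + 34.7×ρ + (z_c − 35.227)×3270
Column 2: 1.54×0 + 20.4×2810 + (z_c − 1.54 − 20.4)×3270
The z_c×3270 term appears on both sides and cancels. Collect the known terms of each column as K = Σ(ρt)_known − 3270 × (depth of known layers): K_1 = 480.097 − 3270×35.227 = −114712.193; K_2 = 57324 − 3270×(1.54 + 20.4) = −14419.8.
Balance: K_1 + 34.7×ρ = K_2, so ρ = (K_2 − K_1)/34.7 = 100292/34.7 = 2890 kg m⁻³.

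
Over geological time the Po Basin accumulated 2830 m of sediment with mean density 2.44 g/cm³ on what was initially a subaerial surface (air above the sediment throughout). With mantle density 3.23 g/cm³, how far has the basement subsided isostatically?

Subaerial load: s = t ρ_sed / ρ_m = 2830 m × 2.44/3.23 = 2140 m.

2140 m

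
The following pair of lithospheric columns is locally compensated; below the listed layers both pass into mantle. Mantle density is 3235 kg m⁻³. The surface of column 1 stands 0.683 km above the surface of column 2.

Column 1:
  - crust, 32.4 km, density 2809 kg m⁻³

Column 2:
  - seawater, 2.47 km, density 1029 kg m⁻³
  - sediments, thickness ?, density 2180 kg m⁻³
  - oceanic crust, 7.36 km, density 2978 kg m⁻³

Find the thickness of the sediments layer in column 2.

Take the compensation level at the base of the deeper column (depth z_c below the surface of column 1) and equate Σ ρ_i t_i down to z_c; mantle fills any gap and the z_c terms cancel.
Column 1: 32.4×2809 + (z_c − 32.4)×3235
Column 2: 0.683×0 + 2.47×1029 + x×2180 + 7.36×2978 + (z_c − 0.683 − 9.83 − x)×3235
The z_c×3235 term appears on both sides and cancels. Collect the known terms of each column as K = Σ(ρt)_known − 3235 × (depth of known layers): K_1 = 91011.6 − 3235×32.4 = −13802.4; K_2 = 24459.71 − 3235×(0.683 + 9.83) = −9549.845.
Balance: K_1 = K_2 − x×(3235 − 2180), so x = (K_2 − K_1)/(3235 − 2180) = 4252.56/1055 = 4.03 km.

4.03 km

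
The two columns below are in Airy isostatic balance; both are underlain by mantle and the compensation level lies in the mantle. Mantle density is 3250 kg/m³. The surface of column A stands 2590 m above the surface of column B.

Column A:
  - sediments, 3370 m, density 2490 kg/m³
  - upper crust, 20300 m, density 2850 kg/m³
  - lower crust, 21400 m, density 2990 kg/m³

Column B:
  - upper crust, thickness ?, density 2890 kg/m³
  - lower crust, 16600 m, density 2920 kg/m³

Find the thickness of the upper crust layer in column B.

6530 m

Take the compensation level at the base of the deeper column (depth z_c below the surface of column A) and equate Σ ρ_i t_i down to z_c; mantle fills any gap and the z_c terms cancel.
Column A: 3370×2490 + 20300×2850 + 21400×2990 + (z_c − 45070)×3250
Column B: 2590×0 + x×2890 + 16600×2920 + (z_c − 2590 − 16600 − x)×3250
The z_c×3250 term appears on both sides and cancels. Collect the known terms of each column as K = Σ(ρt)_known − 3250 × (depth of known layers): K_A = 130232300 − 3250×45070 = −16245200; K_B = 48472000 − 3250×(2590 + 16600) = −13895500.
Balance: K_A = K_B − x×(3250 − 2890), so x = (K_B − K_A)/(3250 − 2890) = 2349700/360 = 6530 m.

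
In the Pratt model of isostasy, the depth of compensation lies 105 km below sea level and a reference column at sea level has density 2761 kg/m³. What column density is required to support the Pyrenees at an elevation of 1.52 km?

Pratt balance: ρ_ref D = ρ (D + h).
ρ = ρ_ref D/(D + h) = 2761 × 105 km/(105 km + 1.52 km) = 2720 kg/m³.

2720 kg/m³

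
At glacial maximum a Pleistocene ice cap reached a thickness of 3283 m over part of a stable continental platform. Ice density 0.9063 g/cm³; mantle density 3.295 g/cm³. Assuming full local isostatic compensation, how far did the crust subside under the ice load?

903 m

In Airy isostatic equilibrium: the ice load ρ_ice t is balanced by mantle displaced below, ρ_m s.
s = t ρ_ice / ρ_m = 3283 m × 0.9063/3.295 = 903 m.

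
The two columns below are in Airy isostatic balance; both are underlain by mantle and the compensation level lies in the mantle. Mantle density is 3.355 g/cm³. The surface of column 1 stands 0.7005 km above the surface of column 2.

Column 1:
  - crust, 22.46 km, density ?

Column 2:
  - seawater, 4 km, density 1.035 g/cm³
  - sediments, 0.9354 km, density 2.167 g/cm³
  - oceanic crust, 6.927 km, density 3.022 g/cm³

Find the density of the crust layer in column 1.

Take the compensation level at the base of the deeper column (depth z_c below the surface of column 1) and equate Σ ρ_i t_i down to z_c; mantle fills any gap and the z_c terms cancel.
Column 1: 22.46×ρ + (z_c − 22.46)×3.355
Column 2: 0.7005×0 + 4×1.035 + 0.9354×2.167 + 6.927×3.022 + (z_c − 0.7005 − 11.8624)×3.355
The z_c×3.355 term appears on both sides and cancels. Collect the known terms of each column as K = Σ(ρt)_known − 3.355 × (depth of known layers): K_1 = 0 − 3.355×22.46 = −75.3533; K_2 = 27.1004058 − 3.355×(0.7005 + 11.8624) = −15.0481237.
Balance: K_1 + 22.46×ρ = K_2, so ρ = (K_2 − K_1)/22.46 = 60.3052/22.46 = 2.69 g/cm³.

2.69 g/cm³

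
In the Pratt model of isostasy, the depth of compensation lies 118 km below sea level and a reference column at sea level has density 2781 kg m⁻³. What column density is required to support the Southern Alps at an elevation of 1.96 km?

Pratt balance: ρ_ref D = ρ (D + h).
ρ = ρ_ref D/(D + h) = 2781 × 118 km/(118 km + 1.96 km) = 2740 kg m⁻³.

2740 kg m⁻³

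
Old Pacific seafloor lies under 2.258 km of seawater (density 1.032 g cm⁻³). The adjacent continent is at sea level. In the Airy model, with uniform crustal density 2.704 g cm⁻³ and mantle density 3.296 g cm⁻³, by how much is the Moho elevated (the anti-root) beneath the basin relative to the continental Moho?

Equating mass per unit area of the two columns: replacing crust with seawater at the top is compensated by replacing crust with mantle at the base: d (ρ_c − ρ_w) = a (ρ_m − ρ_c).
a = d (ρ_c − ρ_w)/(ρ_m − ρ_c) = 2.258 km × 1.672/0.592 = 6.38 km.

6.38 km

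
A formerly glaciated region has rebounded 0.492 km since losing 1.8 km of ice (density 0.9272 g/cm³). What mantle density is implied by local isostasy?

3.39 g/cm³

ρ_m = ρ_ice t / u = 0.9272 × 1.8 km/0.492 km = 3.39 g/cm³.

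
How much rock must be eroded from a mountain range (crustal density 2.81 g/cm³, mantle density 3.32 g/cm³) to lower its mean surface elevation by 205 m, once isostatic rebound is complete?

Net drop Δ = e − u = e − e ρ_c/ρ_m = e (ρ_m − ρ_c)/ρ_m.
e = Δ ρ_m/(ρ_m − ρ_c) = 205 m × 3.32/0.51 = 1330 m.

1330 m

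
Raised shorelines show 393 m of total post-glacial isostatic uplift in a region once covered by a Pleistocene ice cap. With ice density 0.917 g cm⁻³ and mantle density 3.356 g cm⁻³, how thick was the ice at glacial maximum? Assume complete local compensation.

u = t ρ_ice/ρ_m → t = u ρ_m/ρ_ice = 393 m × 3.356/0.917 = 1440 m.

1440 m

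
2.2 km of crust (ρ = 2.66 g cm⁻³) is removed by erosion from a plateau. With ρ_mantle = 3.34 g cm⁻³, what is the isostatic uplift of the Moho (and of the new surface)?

Unloading: uplift u = e ρ_c/ρ_m = 2.2 km × 2.66/3.34 = 1.75 km.

1.75 km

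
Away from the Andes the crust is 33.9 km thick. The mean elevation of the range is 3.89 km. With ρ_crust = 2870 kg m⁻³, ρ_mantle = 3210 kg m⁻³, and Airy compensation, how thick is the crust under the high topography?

70.6 km

Root depth r = h ρ_c / (ρ_m − ρ_c) = 3.89 km × 2870 / 340 = 32.84 km.
Total thickness = T + h + r = 33.9 km + 3.89 km + 32.84 km = 70.6 km.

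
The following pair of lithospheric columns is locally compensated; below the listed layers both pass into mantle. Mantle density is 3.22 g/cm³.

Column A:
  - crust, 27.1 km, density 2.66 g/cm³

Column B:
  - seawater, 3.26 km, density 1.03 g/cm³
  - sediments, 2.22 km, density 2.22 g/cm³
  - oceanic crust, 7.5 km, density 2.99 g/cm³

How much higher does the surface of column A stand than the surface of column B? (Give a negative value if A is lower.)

For any compensation level in the mantle, the mantle terms cancel and isostasy reduces to e = (Σt_A − Σt_B) − (Σ(ρt)_A − Σ(ρt)_B) / ρ_m.
Σt_A = 27.1 km; Σt_B = 12.98 km; Σ(ρt)_A = 72.086; Σ(ρt)_B = 30.7112 (in km·g/cm³).
e = (27.1 − 12.98) − (72.086 − 30.7112) / 3.22 = 1.27 km.

1.27 km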